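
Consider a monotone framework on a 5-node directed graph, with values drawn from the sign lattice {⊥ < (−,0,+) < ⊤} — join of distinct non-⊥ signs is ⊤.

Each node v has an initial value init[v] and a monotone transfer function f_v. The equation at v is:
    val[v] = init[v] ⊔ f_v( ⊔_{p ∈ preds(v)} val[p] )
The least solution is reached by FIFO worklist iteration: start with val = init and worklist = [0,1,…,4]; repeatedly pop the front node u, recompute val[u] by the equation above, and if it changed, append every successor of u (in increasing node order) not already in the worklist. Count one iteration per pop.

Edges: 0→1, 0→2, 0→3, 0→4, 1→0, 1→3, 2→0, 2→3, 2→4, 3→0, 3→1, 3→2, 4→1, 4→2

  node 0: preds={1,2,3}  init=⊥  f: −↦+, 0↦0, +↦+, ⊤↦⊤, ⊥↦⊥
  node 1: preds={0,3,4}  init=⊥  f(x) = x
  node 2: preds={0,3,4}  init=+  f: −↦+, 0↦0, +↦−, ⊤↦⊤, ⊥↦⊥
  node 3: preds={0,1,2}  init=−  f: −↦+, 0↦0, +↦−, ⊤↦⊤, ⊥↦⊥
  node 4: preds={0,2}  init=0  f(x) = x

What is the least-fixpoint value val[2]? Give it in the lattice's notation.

⊤

Trace (8 dequeues):
  [1] u=0 | in ⊤ | out ⊤ | prev ⊥ | push {}
  [2] u=1 | in ⊤ | out ⊤ | prev ⊥ | push {0}
  [3] u=2 | in ⊤ | out ⊤ | prev + | push {}
  [4] u=3 | in ⊤ | out ⊤ | prev − | push {1,2}
  [5] u=4 | in ⊤ | out ⊤ | prev 0 | push {}
  [6] u=0 | in ⊤ | out ⊤ | ==
  [7] u=1 | in ⊤ | out ⊤ | ==
  [8] u=2 | in ⊤ | out ⊤ | ==

Converged values:
  [0] ⊤
  [1] ⊤
  [2] ⊤
  [3] ⊤
  [4] ⊤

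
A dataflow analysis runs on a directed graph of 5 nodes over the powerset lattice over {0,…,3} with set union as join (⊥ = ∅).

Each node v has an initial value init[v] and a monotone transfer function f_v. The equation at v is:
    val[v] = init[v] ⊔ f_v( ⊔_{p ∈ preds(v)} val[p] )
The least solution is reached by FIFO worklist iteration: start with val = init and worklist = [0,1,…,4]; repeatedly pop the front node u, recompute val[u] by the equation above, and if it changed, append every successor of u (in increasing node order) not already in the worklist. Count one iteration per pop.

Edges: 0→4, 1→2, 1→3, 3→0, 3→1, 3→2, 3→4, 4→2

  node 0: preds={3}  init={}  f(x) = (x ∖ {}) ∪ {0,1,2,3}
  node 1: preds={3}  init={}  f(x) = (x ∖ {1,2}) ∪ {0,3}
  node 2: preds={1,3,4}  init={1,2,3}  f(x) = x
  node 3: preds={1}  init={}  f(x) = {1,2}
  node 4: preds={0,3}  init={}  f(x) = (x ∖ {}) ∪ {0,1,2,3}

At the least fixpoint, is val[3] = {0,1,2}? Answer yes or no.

no

Worklist (8 pops):
  #1 pop 0: in={} → {0,1,2,3} (was {}); enqueue []
  #2 pop 1: in={} → {0,3} (was {}); enqueue []
  #3 pop 2: in={0,3} → {0,1,2,3} (was {1,2,3}); enqueue []
  #4 pop 3: in={0,3} → {1,2} (was {}); enqueue [0,1,2]
  #5 pop 4: in={0,1,2,3} → {0,1,2,3} (was {}); enqueue []
  #6 pop 0: in={1,2} → {0,1,2,3} (no change)
  #7 pop 1: in={1,2} → {0,3} (no change)
  #8 pop 2: in={0,1,2,3} → {0,1,2,3} (no change)

Fixpoint:
  val[0] = {0,1,2,3}
  val[1] = {0,3}
  val[2] = {0,1,2,3}
  val[3] = {1,2}
  val[4] = {0,1,2,3}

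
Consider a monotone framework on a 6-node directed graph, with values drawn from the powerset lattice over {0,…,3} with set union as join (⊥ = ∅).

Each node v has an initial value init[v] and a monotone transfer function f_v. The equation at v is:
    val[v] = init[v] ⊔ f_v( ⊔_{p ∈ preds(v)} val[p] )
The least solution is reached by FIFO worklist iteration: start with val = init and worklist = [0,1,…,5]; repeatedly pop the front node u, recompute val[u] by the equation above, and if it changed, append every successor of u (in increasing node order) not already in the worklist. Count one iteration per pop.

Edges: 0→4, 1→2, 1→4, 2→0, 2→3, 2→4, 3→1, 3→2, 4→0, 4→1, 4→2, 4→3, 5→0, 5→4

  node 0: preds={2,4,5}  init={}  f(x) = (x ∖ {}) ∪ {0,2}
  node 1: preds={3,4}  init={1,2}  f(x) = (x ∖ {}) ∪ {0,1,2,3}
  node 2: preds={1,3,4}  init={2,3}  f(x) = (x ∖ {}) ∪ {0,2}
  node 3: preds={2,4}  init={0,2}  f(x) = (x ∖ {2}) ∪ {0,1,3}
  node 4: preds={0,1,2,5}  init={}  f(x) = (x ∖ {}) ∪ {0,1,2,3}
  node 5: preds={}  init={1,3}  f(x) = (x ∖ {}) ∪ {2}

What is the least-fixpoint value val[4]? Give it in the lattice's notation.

Iteration log — 11 steps:
  step 1. node 0  ⊔preds={1,2,3}  new={0,1,2,3}  old={}  +wl: 
  step 2. node 1  ⊔preds={0,2}  new={0,1,2,3}  old={1,2}  +wl: 
  step 3. node 2  ⊔preds={0,1,2,3}  new={0,1,2,3}  old={2,3}  +wl: 0
  step 4. node 3  ⊔preds={0,1,2,3}  new={0,1,2,3}  old={0,2}  +wl: 1,2
  step 5. node 4  ⊔preds={0,1,2,3}  new={0,1,2,3}  old={}  +wl: 3
  step 6. node 5  ⊔preds={}  new={1,2,3}  old={1,3}  +wl: 4
  step 7. node 0  ⊔preds={0,1,2,3}  new={0,1,2,3}  stable
  step 8. node 1  ⊔preds={0,1,2,3}  new={0,1,2,3}  stable
  step 9. node 2  ⊔preds={0,1,2,3}  new={0,1,2,3}  stable
  step 10. node 3  ⊔preds={0,1,2,3}  new={0,1,2,3}  stable
  step 11. node 4  ⊔preds={0,1,2,3}  new={0,1,2,3}  stable

Least fixpoint reached:
  node 0: {0,1,2,3}
  node 1: {0,1,2,3}
  node 2: {0,1,2,3}
  node 3: {0,1,2,3}
  node 4: {0,1,2,3}
  node 5: {1,2,3}

{0,1,2,3}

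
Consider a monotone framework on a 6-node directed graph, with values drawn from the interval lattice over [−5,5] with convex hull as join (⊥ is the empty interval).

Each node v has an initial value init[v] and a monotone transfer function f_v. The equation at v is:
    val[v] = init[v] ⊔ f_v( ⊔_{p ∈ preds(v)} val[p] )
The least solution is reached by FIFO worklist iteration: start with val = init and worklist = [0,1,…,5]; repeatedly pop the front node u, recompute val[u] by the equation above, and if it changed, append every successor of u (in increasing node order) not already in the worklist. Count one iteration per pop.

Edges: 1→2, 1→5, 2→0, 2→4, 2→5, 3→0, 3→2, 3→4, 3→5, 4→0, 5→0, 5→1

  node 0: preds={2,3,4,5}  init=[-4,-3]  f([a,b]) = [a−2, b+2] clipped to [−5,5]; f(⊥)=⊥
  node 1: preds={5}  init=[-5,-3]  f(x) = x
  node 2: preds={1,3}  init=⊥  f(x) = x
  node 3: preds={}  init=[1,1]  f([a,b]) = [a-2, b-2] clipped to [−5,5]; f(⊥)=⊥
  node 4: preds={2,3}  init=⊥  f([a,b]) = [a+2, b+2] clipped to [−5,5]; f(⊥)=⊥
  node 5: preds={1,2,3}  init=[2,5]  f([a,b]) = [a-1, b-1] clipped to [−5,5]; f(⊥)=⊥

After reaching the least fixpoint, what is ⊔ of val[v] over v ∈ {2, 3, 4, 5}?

[-5,5]

Trace (8 dequeues):
  [1] u=0 | in [1,5] | out [-4,5] | prev [-4,-3] | push {}
  [2] u=1 | in [2,5] | out [-5,5] | prev [-5,-3] | push {}
  [3] u=2 | in [-5,5] | out [-5,5] | prev ⊥ | push {0}
  [4] u=3 | in ⊥ | out [1,1] | ==
  [5] u=4 | in [-5,5] | out [-3,5] | prev ⊥ | push {}
  [6] u=5 | in [-5,5] | out [-5,5] | prev [2,5] | push {1}
  [7] u=0 | in [-5,5] | out [-5,5] | prev [-4,5] | push {}
  [8] u=1 | in [-5,5] | out [-5,5] | ==

Converged values:
  [0] [-5,5]
  [1] [-5,5]
  [2] [-5,5]
  [3] [1,1]
  [4] [-3,5]
  [5] [-5,5]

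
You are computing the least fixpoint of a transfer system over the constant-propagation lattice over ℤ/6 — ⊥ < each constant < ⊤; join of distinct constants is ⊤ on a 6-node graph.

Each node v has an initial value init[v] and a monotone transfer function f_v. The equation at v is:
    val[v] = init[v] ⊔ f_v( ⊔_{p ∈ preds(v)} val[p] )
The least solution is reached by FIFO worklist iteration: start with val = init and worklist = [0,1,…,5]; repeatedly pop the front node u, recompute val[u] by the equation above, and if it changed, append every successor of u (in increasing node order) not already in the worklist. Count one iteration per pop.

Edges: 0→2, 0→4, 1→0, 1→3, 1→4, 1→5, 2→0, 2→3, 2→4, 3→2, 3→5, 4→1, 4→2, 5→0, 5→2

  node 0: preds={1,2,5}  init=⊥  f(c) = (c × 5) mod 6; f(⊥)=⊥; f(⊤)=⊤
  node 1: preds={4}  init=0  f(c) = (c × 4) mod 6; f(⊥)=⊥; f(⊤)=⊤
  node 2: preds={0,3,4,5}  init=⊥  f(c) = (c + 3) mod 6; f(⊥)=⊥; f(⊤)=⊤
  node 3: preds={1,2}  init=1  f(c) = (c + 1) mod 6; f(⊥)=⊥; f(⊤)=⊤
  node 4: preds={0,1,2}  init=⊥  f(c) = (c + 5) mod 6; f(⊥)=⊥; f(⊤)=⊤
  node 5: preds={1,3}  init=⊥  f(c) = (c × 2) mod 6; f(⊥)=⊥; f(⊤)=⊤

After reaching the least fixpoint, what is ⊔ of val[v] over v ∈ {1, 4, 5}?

Worklist (13 pops):
  #1 pop 0: in=0 → 0 (was ⊥); enqueue []
  #2 pop 1: in=⊥ → 0 (no change)
  #3 pop 2: in=⊤ → ⊤ (was ⊥); enqueue [0]
  #4 pop 3: in=⊤ → ⊤ (was 1); enqueue [2]
  #5 pop 4: in=⊤ → ⊤ (was ⊥); enqueue [1]
  #6 pop 5: in=⊤ → ⊤ (was ⊥); enqueue []
  #7 pop 0: in=⊤ → ⊤ (was 0); enqueue [4]
  #8 pop 2: in=⊤ → ⊤ (no change)
  #9 pop 1: in=⊤ → ⊤ (was 0); enqueue [0,3,5]
  #10 pop 4: in=⊤ → ⊤ (no change)
  #11 pop 0: in=⊤ → ⊤ (no change)
  #12 pop 3: in=⊤ → ⊤ (no change)
  #13 pop 5: in=⊤ → ⊤ (no change)

Fixpoint:
  val[0] = ⊤
  val[1] = ⊤
  val[2] = ⊤
  val[3] = ⊤
  val[4] = ⊤
  val[5] = ⊤

⊤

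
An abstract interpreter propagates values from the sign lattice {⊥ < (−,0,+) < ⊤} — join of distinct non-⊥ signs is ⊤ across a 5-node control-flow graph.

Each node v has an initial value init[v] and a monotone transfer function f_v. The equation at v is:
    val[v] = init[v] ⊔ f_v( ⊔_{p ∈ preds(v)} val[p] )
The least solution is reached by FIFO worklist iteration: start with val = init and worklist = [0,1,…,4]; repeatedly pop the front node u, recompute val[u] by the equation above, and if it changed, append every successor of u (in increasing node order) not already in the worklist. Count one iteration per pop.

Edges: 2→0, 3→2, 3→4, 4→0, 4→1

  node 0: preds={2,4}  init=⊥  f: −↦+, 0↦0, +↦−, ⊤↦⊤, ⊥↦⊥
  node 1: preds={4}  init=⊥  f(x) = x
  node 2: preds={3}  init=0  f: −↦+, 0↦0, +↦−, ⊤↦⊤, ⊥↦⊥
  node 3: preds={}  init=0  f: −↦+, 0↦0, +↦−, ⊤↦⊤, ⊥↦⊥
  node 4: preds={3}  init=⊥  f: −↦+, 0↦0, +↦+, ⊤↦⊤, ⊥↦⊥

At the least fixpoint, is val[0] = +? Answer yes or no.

Iteration log — 7 steps:
  step 1. node 0  ⊔preds=0  new=0  old=⊥  +wl: 
  step 2. node 1  ⊔preds=⊥  new=⊥  stable
  step 3. node 2  ⊔preds=0  new=0  stable
  step 4. node 3  ⊔preds=⊥  new=0  stable
  step 5. node 4  ⊔preds=0  new=0  old=⊥  +wl: 0,1
  step 6. node 0  ⊔preds=0  new=0  stable
  step 7. node 1  ⊔preds=0  new=0  old=⊥  +wl: 

Least fixpoint reached:
  node 0: 0
  node 1: 0
  node 2: 0
  node 3: 0
  node 4: 0

no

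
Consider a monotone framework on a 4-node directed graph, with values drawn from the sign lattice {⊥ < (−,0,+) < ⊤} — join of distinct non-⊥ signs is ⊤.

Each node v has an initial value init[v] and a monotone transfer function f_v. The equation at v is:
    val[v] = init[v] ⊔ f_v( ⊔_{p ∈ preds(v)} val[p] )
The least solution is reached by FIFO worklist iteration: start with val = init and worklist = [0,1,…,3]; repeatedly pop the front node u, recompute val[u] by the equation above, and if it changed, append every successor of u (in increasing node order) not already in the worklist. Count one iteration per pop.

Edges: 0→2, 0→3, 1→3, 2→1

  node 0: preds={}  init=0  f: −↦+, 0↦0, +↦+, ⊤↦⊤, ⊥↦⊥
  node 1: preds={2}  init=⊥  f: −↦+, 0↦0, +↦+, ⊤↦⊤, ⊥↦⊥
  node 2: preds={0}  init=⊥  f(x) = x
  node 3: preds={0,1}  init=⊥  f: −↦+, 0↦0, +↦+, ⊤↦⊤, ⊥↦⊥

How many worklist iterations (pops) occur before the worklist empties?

6

Iteration log — 6 steps:
  step 1. node 0  ⊔preds=⊥  new=0  stable
  step 2. node 1  ⊔preds=⊥  new=⊥  stable
  step 3. node 2  ⊔preds=0  new=0  old=⊥  +wl: 1
  step 4. node 3  ⊔preds=0  new=0  old=⊥  +wl: 
  step 5. node 1  ⊔preds=0  new=0  old=⊥  +wl: 3
  step 6. node 3  ⊔preds=0  new=0  stable

Least fixpoint reached:
  node 0: 0
  node 1: 0
  node 2: 0
  node 3: 0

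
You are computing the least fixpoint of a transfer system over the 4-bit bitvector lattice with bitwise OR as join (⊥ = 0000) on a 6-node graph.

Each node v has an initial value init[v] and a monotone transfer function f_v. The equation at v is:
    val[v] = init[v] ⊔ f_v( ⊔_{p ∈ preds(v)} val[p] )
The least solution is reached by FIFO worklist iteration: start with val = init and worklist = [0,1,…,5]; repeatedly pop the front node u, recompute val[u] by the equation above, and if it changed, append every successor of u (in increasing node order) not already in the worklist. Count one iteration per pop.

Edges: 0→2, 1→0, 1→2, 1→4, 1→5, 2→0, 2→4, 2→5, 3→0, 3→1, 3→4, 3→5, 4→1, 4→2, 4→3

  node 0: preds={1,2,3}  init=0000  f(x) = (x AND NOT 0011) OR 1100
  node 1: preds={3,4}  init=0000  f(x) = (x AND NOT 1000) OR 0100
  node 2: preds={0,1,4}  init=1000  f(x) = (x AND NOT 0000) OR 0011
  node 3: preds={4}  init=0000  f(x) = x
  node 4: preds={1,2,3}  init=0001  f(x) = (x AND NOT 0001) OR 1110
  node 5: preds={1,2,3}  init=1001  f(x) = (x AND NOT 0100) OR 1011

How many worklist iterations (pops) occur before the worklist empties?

14

Trace (14 dequeues):
  [1] u=0 | in 1000 | out 1100 | prev 0000 | push {}
  [2] u=1 | in 0001 | out 0101 | prev 0000 | push {0}
  [3] u=2 | in 1101 | out 1111 | prev 1000 | push {}
  [4] u=3 | in 0001 | out 0001 | prev 0000 | push {1}
  [5] u=4 | in 1111 | out 1111 | prev 0001 | push {2,3}
  [6] u=5 | in 1111 | out 1011 | prev 1001 | push {}
  [7] u=0 | in 1111 | out 1100 | ==
  [8] u=1 | in 1111 | out 0111 | prev 0101 | push {0,4,5}
  [9] u=2 | in 1111 | out 1111 | ==
  [10] u=3 | in 1111 | out 1111 | prev 0001 | push {1}
  [11] u=0 | in 1111 | out 1100 | ==
  [12] u=4 | in 1111 | out 1111 | ==
  [13] u=5 | in 1111 | out 1011 | ==
  [14] u=1 | in 1111 | out 0111 | ==

Converged values:
  [0] 1100
  [1] 0111
  [2] 1111
  [3] 1111
  [4] 1111
  [5] 1011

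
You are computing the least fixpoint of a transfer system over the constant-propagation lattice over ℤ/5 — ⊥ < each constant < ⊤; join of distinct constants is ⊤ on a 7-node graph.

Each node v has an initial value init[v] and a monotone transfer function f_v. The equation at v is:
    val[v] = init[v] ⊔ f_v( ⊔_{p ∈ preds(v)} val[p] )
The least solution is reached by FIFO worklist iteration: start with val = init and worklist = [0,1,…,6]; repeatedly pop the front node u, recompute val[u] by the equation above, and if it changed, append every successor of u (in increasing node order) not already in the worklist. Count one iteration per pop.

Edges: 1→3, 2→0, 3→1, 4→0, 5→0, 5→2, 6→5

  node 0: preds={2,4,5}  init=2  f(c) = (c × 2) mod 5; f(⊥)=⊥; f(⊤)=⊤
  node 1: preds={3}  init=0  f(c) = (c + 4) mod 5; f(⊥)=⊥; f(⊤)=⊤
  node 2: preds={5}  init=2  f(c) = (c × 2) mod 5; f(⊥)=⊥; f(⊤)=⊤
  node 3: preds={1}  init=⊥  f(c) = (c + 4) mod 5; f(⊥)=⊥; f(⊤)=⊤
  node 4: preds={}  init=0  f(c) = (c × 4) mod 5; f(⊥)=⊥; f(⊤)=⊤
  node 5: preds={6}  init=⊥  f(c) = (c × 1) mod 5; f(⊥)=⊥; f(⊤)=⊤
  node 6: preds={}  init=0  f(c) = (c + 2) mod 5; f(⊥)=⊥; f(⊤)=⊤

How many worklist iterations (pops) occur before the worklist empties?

Worklist (13 pops):
  #1 pop 0: in=⊤ → ⊤ (was 2); enqueue []
  #2 pop 1: in=⊥ → 0 (no change)
  #3 pop 2: in=⊥ → 2 (no change)
  #4 pop 3: in=0 → 4 (was ⊥); enqueue [1]
  #5 pop 4: in=⊥ → 0 (no change)
  #6 pop 5: in=0 → 0 (was ⊥); enqueue [0,2]
  #7 pop 6: in=⊥ → 0 (no change)
  #8 pop 1: in=4 → ⊤ (was 0); enqueue [3]
  #9 pop 0: in=⊤ → ⊤ (no change)
  #10 pop 2: in=0 → ⊤ (was 2); enqueue [0]
  #11 pop 3: in=⊤ → ⊤ (was 4); enqueue [1]
  #12 pop 0: in=⊤ → ⊤ (no change)
  #13 pop 1: in=⊤ → ⊤ (no change)

Fixpoint:
  val[0] = ⊤
  val[1] = ⊤
  val[2] = ⊤
  val[3] = ⊤
  val[4] = 0
  val[5] = 0
  val[6] = 0

13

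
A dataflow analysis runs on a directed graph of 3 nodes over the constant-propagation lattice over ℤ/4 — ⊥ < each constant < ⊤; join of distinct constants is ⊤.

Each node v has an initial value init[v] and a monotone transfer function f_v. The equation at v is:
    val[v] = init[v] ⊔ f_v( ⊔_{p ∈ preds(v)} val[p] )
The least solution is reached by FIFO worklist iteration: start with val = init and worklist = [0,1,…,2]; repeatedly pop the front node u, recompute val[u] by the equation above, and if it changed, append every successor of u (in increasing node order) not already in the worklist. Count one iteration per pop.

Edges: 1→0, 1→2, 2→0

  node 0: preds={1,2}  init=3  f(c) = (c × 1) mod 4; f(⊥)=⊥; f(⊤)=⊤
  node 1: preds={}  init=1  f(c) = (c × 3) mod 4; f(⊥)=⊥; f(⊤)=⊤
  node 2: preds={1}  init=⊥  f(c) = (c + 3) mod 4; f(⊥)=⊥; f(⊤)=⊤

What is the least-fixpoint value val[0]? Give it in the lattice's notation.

⊤

Worklist (4 pops):
  #1 pop 0: in=1 → ⊤ (was 3); enqueue []
  #2 pop 1: in=⊥ → 1 (no change)
  #3 pop 2: in=1 → 0 (was ⊥); enqueue [0]
  #4 pop 0: in=⊤ → ⊤ (no change)

Fixpoint:
  val[0] = ⊤
  val[1] = 1
  val[2] = 0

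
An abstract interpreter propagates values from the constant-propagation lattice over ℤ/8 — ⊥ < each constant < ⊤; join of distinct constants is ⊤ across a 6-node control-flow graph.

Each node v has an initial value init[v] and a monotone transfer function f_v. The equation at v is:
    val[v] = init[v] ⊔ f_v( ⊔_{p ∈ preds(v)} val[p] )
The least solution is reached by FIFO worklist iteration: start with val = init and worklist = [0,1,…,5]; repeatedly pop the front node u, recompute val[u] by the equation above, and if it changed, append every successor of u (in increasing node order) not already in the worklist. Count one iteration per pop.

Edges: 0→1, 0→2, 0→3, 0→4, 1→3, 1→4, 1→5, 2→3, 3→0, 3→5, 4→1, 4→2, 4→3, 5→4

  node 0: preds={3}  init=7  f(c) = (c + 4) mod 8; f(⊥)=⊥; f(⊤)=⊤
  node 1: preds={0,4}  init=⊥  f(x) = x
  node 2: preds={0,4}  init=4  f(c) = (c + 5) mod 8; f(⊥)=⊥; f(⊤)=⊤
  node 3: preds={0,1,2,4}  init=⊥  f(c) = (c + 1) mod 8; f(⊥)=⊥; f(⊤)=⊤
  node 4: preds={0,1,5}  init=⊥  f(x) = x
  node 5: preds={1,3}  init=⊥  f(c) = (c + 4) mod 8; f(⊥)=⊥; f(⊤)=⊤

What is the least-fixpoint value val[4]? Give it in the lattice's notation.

⊤

Worklist (15 pops):
  #1 pop 0: in=⊥ → 7 (no change)
  #2 pop 1: in=7 → 7 (was ⊥); enqueue []
  #3 pop 2: in=7 → 4 (no change)
  #4 pop 3: in=⊤ → ⊤ (was ⊥); enqueue [0]
  #5 pop 4: in=7 → 7 (was ⊥); enqueue [1,2,3]
  #6 pop 5: in=⊤ → ⊤ (was ⊥); enqueue [4]
  #7 pop 0: in=⊤ → ⊤ (was 7); enqueue []
  #8 pop 1: in=⊤ → ⊤ (was 7); enqueue [5]
  #9 pop 2: in=⊤ → ⊤ (was 4); enqueue []
  #10 pop 3: in=⊤ → ⊤ (no change)
  #11 pop 4: in=⊤ → ⊤ (was 7); enqueue [1,2,3]
  #12 pop 5: in=⊤ → ⊤ (no change)
  #13 pop 1: in=⊤ → ⊤ (no change)
  #14 pop 2: in=⊤ → ⊤ (no change)
  #15 pop 3: in=⊤ → ⊤ (no change)

Fixpoint:
  val[0] = ⊤
  val[1] = ⊤
  val[2] = ⊤
  val[3] = ⊤
  val[4] = ⊤
  val[5] = ⊤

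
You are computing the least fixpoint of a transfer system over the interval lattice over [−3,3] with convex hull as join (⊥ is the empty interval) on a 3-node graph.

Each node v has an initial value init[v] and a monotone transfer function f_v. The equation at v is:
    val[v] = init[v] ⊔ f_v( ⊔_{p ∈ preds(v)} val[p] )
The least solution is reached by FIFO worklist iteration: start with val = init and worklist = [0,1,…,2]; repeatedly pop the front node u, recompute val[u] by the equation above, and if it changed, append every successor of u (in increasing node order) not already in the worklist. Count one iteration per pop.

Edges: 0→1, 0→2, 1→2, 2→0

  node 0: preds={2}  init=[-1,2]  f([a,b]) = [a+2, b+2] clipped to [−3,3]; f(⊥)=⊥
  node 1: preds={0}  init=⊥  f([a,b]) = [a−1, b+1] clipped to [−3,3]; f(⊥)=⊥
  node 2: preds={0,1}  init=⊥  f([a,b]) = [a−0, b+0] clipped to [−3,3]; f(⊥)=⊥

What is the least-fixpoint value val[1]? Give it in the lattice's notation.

[-2,3]

Trace (6 dequeues):
  [1] u=0 | in ⊥ | out [-1,2] | ==
  [2] u=1 | in [-1,2] | out [-2,3] | prev ⊥ | push {}
  [3] u=2 | in [-2,3] | out [-2,3] | prev ⊥ | push {0}
  [4] u=0 | in [-2,3] | out [-1,3] | prev [-1,2] | push {1,2}
  [5] u=1 | in [-1,3] | out [-2,3] | ==
  [6] u=2 | in [-2,3] | out [-2,3] | ==

Converged values:
  [0] [-1,3]
  [1] [-2,3]
  [2] [-2,3]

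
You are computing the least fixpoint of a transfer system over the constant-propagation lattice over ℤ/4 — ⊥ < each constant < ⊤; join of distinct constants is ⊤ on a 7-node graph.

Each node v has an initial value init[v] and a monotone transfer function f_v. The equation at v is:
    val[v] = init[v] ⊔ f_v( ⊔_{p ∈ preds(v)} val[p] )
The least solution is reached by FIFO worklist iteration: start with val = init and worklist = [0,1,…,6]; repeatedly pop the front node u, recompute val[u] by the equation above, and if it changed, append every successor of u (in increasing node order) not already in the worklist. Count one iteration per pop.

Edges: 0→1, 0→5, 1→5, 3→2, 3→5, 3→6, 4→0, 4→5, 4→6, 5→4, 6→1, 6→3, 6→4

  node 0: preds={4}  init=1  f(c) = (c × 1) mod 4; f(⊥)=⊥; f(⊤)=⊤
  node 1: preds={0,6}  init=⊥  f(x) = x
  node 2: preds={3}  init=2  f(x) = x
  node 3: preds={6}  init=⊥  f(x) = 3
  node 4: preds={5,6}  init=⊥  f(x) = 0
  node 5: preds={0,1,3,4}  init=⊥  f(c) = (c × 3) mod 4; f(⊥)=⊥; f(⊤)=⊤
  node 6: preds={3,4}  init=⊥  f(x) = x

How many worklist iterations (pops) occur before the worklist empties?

Iteration log — 13 steps:
  step 1. node 0  ⊔preds=⊥  new=1  stable
  step 2. node 1  ⊔preds=1  new=1  old=⊥  +wl: 
  step 3. node 2  ⊔preds=⊥  new=2  stable
  step 4. node 3  ⊔preds=⊥  new=3  old=⊥  +wl: 2
  step 5. node 4  ⊔preds=⊥  new=0  old=⊥  +wl: 0
  step 6. node 5  ⊔preds=⊤  new=⊤  old=⊥  +wl: 4
  step 7. node 6  ⊔preds=⊤  new=⊤  old=⊥  +wl: 1,3
  step 8. node 2  ⊔preds=3  new=⊤  old=2  +wl: 
  step 9. node 0  ⊔preds=0  new=⊤  old=1  +wl: 5
  step 10. node 4  ⊔preds=⊤  new=0  stable
  step 11. node 1  ⊔preds=⊤  new=⊤  old=1  +wl: 
  step 12. node 3  ⊔preds=⊤  new=3  stable
  step 13. node 5  ⊔preds=⊤  new=⊤  stable

Least fixpoint reached:
  node 0: ⊤
  node 1: ⊤
  node 2: ⊤
  node 3: 3
  node 4: 0
  node 5: ⊤
  node 6: ⊤

13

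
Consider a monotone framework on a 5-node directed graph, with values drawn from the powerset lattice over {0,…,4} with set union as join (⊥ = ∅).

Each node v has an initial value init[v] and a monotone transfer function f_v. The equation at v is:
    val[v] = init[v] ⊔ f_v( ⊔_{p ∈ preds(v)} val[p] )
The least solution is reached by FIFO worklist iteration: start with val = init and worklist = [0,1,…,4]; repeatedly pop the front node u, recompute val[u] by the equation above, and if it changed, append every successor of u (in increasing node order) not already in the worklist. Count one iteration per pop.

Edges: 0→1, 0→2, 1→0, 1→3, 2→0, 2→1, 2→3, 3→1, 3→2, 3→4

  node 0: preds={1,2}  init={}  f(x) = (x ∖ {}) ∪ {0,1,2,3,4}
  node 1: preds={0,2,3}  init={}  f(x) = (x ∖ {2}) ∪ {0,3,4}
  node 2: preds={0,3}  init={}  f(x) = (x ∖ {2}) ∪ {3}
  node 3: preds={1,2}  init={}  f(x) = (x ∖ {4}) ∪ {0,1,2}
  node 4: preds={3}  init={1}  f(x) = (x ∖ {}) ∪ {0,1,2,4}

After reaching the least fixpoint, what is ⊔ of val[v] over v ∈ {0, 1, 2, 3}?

Worklist (8 pops):
  #1 pop 0: in={} → {0,1,2,3,4} (was {}); enqueue []
  #2 pop 1: in={0,1,2,3,4} → {0,1,3,4} (was {}); enqueue [0]
  #3 pop 2: in={0,1,2,3,4} → {0,1,3,4} (was {}); enqueue [1]
  #4 pop 3: in={0,1,3,4} → {0,1,2,3} (was {}); enqueue [2]
  #5 pop 4: in={0,1,2,3} → {0,1,2,3,4} (was {1}); enqueue []
  #6 pop 0: in={0,1,3,4} → {0,1,2,3,4} (no change)
  #7 pop 1: in={0,1,2,3,4} → {0,1,3,4} (no change)
  #8 pop 2: in={0,1,2,3,4} → {0,1,3,4} (no change)

Fixpoint:
  val[0] = {0,1,2,3,4}
  val[1] = {0,1,3,4}
  val[2] = {0,1,3,4}
  val[3] = {0,1,2,3}
  val[4] = {0,1,2,3,4}

{0,1,2,3,4}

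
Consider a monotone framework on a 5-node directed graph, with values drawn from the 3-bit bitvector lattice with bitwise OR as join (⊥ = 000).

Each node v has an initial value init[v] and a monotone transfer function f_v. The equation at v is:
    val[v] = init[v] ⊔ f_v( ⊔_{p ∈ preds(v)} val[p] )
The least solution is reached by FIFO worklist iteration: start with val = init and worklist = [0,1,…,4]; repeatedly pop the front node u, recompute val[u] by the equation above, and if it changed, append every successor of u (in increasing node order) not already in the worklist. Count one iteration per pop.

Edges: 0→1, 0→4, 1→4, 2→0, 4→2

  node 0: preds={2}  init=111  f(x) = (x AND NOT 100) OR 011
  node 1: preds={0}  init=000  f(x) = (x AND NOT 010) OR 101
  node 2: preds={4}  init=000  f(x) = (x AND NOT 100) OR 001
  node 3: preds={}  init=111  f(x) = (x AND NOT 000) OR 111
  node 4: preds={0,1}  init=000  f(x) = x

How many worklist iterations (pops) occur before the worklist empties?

Trace (8 dequeues):
  [1] u=0 | in 000 | out 111 | ==
  [2] u=1 | in 111 | out 101 | prev 000 | push {}
  [3] u=2 | in 000 | out 001 | prev 000 | push {0}
  [4] u=3 | in 000 | out 111 | ==
  [5] u=4 | in 111 | out 111 | prev 000 | push {2}
  [6] u=0 | in 001 | out 111 | ==
  [7] u=2 | in 111 | out 011 | prev 001 | push {0}
  [8] u=0 | in 011 | out 111 | ==

Converged values:
  [0] 111
  [1] 101
  [2] 011
  [3] 111
  [4] 111

8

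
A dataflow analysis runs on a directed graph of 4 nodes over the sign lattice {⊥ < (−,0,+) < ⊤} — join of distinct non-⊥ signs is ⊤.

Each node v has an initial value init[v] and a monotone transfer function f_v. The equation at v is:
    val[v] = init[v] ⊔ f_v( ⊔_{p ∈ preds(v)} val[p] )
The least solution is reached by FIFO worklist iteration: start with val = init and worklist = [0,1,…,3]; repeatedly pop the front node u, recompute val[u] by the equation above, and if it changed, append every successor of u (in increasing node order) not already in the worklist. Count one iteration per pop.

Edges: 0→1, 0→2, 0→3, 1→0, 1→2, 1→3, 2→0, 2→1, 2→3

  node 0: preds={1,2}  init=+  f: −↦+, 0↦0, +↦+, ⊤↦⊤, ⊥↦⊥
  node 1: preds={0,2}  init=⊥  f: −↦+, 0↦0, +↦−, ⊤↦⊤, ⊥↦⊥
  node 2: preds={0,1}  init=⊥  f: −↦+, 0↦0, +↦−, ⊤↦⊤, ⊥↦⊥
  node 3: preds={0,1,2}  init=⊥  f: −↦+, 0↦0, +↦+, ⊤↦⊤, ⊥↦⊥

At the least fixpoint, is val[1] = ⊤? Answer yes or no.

yes

Worklist (9 pops):
  #1 pop 0: in=⊥ → + (no change)
  #2 pop 1: in=+ → − (was ⊥); enqueue [0]
  #3 pop 2: in=⊤ → ⊤ (was ⊥); enqueue [1]
  #4 pop 3: in=⊤ → ⊤ (was ⊥); enqueue []
  #5 pop 0: in=⊤ → ⊤ (was +); enqueue [2,3]
  #6 pop 1: in=⊤ → ⊤ (was −); enqueue [0]
  #7 pop 2: in=⊤ → ⊤ (no change)
  #8 pop 3: in=⊤ → ⊤ (no change)
  #9 pop 0: in=⊤ → ⊤ (no change)

Fixpoint:
  val[0] = ⊤
  val[1] = ⊤
  val[2] = ⊤
  val[3] = ⊤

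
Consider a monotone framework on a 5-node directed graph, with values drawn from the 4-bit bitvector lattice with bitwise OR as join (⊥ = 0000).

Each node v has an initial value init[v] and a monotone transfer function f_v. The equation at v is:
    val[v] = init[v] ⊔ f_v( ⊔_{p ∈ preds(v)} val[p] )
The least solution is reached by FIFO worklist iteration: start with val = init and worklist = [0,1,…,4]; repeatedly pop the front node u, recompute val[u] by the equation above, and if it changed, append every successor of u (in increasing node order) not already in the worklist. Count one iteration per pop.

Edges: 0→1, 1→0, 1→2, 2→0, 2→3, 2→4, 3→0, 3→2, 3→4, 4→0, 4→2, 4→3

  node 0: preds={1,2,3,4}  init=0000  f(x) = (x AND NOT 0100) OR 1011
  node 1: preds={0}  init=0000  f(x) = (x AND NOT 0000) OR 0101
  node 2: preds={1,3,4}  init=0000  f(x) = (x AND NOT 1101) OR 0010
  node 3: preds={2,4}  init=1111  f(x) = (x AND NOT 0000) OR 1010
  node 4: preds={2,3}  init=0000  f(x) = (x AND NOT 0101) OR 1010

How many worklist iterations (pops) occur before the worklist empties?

8

Trace (8 dequeues):
  [1] u=0 | in 1111 | out 1011 | prev 0000 | push {}
  [2] u=1 | in 1011 | out 1111 | prev 0000 | push {0}
  [3] u=2 | in 1111 | out 0010 | prev 0000 | push {}
  [4] u=3 | in 0010 | out 1111 | ==
  [5] u=4 | in 1111 | out 1010 | prev 0000 | push {2,3}
  [6] u=0 | in 1111 | out 1011 | ==
  [7] u=2 | in 1111 | out 0010 | ==
  [8] u=3 | in 1010 | out 1111 | ==

Converged values:
  [0] 1011
  [1] 1111
  [2] 0010
  [3] 1111
  [4] 1010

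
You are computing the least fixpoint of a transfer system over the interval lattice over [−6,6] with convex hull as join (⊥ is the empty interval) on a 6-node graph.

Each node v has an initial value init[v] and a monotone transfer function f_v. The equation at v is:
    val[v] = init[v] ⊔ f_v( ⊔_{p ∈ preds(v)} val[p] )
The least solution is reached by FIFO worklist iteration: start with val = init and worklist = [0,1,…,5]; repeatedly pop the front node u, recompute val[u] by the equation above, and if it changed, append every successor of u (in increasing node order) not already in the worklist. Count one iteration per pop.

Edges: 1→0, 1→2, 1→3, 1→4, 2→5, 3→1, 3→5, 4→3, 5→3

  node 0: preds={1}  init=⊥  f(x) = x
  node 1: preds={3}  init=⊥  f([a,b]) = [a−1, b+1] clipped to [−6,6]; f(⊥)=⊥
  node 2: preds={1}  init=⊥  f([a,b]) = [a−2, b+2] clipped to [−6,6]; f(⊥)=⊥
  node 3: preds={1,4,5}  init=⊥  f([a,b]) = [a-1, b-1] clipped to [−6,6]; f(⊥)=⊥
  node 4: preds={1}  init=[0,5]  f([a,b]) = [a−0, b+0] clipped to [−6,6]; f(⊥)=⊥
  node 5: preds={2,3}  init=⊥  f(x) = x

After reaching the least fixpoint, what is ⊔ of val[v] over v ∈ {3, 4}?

Trace (26 dequeues):
  [1] u=0 | in ⊥ | out ⊥ | ==
  [2] u=1 | in ⊥ | out ⊥ | ==
  [3] u=2 | in ⊥ | out ⊥ | ==
  [4] u=3 | in [0,5] | out [-1,4] | prev ⊥ | push {1}
  [5] u=4 | in ⊥ | out [0,5] | ==
  [6] u=5 | in [-1,4] | out [-1,4] | prev ⊥ | push {3}
  [7] u=1 | in [-1,4] | out [-2,5] | prev ⊥ | push {0,2,4}
  [8] u=3 | in [-2,5] | out [-3,4] | prev [-1,4] | push {1,5}
  [9] u=0 | in [-2,5] | out [-2,5] | prev ⊥ | push {}
  [10] u=2 | in [-2,5] | out [-4,6] | prev ⊥ | push {}
  [11] u=4 | in [-2,5] | out [-2,5] | prev [0,5] | push {3}
  [12] u=1 | in [-3,4] | out [-4,5] | prev [-2,5] | push {0,2,4}
  [13] u=5 | in [-4,6] | out [-4,6] | prev [-1,4] | push {}
  [14] u=3 | in [-4,6] | out [-5,5] | prev [-3,4] | push {1,5}
  [15] u=0 | in [-4,5] | out [-4,5] | prev [-2,5] | push {}
  [16] u=2 | in [-4,5] | out [-6,6] | prev [-4,6] | push {}
  [17] u=4 | in [-4,5] | out [-4,5] | prev [-2,5] | push {3}
  [18] u=1 | in [-5,5] | out [-6,6] | prev [-4,5] | push {0,2,4}
  [19] u=5 | in [-6,6] | out [-6,6] | prev [-4,6] | push {}
  [20] u=3 | in [-6,6] | out [-6,5] | prev [-5,5] | push {1,5}
  [21] u=0 | in [-6,6] | out [-6,6] | prev [-4,5] | push {}
  [22] u=2 | in [-6,6] | out [-6,6] | ==
  [23] u=4 | in [-6,6] | out [-6,6] | prev [-4,5] | push {3}
  [24] u=1 | in [-6,5] | out [-6,6] | ==
  [25] u=5 | in [-6,6] | out [-6,6] | ==
  [26] u=3 | in [-6,6] | out [-6,5] | ==

Converged values:
  [0] [-6,6]
  [1] [-6,6]
  [2] [-6,6]
  [3] [-6,5]
  [4] [-6,6]
  [5] [-6,6]

[-6,6]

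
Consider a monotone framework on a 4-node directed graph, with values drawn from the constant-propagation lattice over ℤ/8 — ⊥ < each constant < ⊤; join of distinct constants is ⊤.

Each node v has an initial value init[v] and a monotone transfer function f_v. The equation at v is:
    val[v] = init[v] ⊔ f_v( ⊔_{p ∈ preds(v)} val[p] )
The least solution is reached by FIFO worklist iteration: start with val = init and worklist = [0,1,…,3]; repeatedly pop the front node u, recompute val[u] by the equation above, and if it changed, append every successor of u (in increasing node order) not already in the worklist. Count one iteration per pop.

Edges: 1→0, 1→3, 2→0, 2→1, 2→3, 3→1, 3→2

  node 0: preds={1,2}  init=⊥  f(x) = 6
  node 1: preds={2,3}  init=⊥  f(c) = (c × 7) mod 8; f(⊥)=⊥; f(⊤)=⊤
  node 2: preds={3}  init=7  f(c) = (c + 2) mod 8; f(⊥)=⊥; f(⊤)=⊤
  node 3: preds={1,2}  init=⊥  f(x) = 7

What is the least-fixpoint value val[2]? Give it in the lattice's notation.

Worklist (11 pops):
  #1 pop 0: in=7 → 6 (was ⊥); enqueue []
  #2 pop 1: in=7 → 1 (was ⊥); enqueue [0]
  #3 pop 2: in=⊥ → 7 (no change)
  #4 pop 3: in=⊤ → 7 (was ⊥); enqueue [1,2]
  #5 pop 0: in=⊤ → 6 (no change)
  #6 pop 1: in=7 → 1 (no change)
  #7 pop 2: in=7 → ⊤ (was 7); enqueue [0,1,3]
  #8 pop 0: in=⊤ → 6 (no change)
  #9 pop 1: in=⊤ → ⊤ (was 1); enqueue [0]
  #10 pop 3: in=⊤ → 7 (no change)
  #11 pop 0: in=⊤ → 6 (no change)

Fixpoint:
  val[0] = 6
  val[1] = ⊤
  val[2] = ⊤
  val[3] = 7

⊤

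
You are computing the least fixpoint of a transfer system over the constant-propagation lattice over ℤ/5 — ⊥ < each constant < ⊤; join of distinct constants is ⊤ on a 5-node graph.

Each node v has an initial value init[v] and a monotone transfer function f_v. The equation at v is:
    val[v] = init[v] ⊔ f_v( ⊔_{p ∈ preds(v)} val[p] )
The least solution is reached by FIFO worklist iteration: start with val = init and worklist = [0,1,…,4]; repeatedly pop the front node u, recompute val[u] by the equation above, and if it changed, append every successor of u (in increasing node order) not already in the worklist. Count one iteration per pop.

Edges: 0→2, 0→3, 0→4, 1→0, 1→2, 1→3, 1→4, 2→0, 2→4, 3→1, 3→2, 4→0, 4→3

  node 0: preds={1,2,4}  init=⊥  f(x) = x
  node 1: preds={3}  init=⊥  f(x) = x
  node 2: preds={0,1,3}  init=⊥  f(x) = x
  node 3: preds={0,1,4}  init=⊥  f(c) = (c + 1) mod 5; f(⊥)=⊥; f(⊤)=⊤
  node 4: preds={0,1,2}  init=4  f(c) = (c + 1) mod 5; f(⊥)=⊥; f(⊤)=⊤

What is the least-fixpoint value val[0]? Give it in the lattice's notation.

⊤

Trace (16 dequeues):
  [1] u=0 | in 4 | out 4 | prev ⊥ | push {}
  [2] u=1 | in ⊥ | out ⊥ | ==
  [3] u=2 | in 4 | out 4 | prev ⊥ | push {0}
  [4] u=3 | in 4 | out 0 | prev ⊥ | push {1,2}
  [5] u=4 | in 4 | out ⊤ | prev 4 | push {3}
  [6] u=0 | in ⊤ | out ⊤ | prev 4 | push {4}
  [7] u=1 | in 0 | out 0 | prev ⊥ | push {0}
  [8] u=2 | in ⊤ | out ⊤ | prev 4 | push {}
  [9] u=3 | in ⊤ | out ⊤ | prev 0 | push {1,2}
  [10] u=4 | in ⊤ | out ⊤ | ==
  [11] u=0 | in ⊤ | out ⊤ | ==
  [12] u=1 | in ⊤ | out ⊤ | prev 0 | push {0,3,4}
  [13] u=2 | in ⊤ | out ⊤ | ==
  [14] u=0 | in ⊤ | out ⊤ | ==
  [15] u=3 | in ⊤ | out ⊤ | ==
  [16] u=4 | in ⊤ | out ⊤ | ==

Converged values:
  [0] ⊤
  [1] ⊤
  [2] ⊤
  [3] ⊤
  [4] ⊤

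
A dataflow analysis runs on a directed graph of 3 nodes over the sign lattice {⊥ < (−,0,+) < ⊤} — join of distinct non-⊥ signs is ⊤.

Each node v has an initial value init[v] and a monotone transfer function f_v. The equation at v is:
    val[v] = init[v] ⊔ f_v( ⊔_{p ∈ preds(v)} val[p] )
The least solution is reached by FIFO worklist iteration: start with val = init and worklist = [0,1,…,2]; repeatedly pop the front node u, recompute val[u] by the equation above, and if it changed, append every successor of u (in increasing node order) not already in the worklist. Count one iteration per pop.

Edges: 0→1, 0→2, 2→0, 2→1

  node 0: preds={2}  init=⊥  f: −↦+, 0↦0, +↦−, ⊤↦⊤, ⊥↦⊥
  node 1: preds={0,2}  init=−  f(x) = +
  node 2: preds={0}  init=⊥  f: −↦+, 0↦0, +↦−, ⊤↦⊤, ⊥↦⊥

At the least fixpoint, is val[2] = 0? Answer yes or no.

Trace (3 dequeues):
  [1] u=0 | in ⊥ | out ⊥ | ==
  [2] u=1 | in ⊥ | out ⊤ | prev − | push {}
  [3] u=2 | in ⊥ | out ⊥ | ==

Converged values:
  [0] ⊥
  [1] ⊤
  [2] ⊥

no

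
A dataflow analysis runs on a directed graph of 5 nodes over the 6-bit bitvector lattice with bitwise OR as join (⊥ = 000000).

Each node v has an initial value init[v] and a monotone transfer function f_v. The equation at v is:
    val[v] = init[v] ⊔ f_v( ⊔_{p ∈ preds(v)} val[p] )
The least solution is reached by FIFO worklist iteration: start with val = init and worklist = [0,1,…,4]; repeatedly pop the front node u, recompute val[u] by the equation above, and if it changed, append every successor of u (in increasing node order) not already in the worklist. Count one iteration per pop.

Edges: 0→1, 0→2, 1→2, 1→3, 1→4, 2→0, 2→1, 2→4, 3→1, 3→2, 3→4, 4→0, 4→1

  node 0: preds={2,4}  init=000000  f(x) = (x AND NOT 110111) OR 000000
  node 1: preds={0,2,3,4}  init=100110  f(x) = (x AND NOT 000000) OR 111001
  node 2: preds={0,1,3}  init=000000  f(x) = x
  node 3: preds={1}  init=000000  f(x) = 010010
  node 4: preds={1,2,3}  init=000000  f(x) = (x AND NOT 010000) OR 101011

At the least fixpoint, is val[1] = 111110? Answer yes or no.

Trace (8 dequeues):
  [1] u=0 | in 000000 | out 000000 | ==
  [2] u=1 | in 000000 | out 111111 | prev 100110 | push {}
  [3] u=2 | in 111111 | out 111111 | prev 000000 | push {0,1}
  [4] u=3 | in 111111 | out 010010 | prev 000000 | push {2}
  [5] u=4 | in 111111 | out 101111 | prev 000000 | push {}
  [6] u=0 | in 111111 | out 001000 | prev 000000 | push {}
  [7] u=1 | in 111111 | out 111111 | ==
  [8] u=2 | in 111111 | out 111111 | ==

Converged values:
  [0] 001000
  [1] 111111
  [2] 111111
  [3] 010010
  [4] 101111

no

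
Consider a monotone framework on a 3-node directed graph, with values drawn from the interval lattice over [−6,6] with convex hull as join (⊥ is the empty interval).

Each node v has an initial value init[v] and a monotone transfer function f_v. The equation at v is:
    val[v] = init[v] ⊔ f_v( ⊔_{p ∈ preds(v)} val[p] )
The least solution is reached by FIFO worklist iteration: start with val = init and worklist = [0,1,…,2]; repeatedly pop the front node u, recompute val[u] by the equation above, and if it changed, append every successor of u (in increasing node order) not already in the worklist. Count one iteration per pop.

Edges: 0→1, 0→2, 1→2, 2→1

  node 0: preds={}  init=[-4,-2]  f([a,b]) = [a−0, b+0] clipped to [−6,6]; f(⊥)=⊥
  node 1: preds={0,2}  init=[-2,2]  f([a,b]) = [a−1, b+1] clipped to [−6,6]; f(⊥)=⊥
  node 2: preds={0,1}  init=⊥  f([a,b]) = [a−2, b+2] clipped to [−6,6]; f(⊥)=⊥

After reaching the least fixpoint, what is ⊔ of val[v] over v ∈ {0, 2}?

[-6,6]

Worklist (7 pops):
  #1 pop 0: in=⊥ → [-4,-2] (no change)
  #2 pop 1: in=[-4,-2] → [-5,2] (was [-2,2]); enqueue []
  #3 pop 2: in=[-5,2] → [-6,4] (was ⊥); enqueue [1]
  #4 pop 1: in=[-6,4] → [-6,5] (was [-5,2]); enqueue [2]
  #5 pop 2: in=[-6,5] → [-6,6] (was [-6,4]); enqueue [1]
  #6 pop 1: in=[-6,6] → [-6,6] (was [-6,5]); enqueue [2]
  #7 pop 2: in=[-6,6] → [-6,6] (no change)

Fixpoint:
  val[0] = [-4,-2]
  val[1] = [-6,6]
  val[2] = [-6,6]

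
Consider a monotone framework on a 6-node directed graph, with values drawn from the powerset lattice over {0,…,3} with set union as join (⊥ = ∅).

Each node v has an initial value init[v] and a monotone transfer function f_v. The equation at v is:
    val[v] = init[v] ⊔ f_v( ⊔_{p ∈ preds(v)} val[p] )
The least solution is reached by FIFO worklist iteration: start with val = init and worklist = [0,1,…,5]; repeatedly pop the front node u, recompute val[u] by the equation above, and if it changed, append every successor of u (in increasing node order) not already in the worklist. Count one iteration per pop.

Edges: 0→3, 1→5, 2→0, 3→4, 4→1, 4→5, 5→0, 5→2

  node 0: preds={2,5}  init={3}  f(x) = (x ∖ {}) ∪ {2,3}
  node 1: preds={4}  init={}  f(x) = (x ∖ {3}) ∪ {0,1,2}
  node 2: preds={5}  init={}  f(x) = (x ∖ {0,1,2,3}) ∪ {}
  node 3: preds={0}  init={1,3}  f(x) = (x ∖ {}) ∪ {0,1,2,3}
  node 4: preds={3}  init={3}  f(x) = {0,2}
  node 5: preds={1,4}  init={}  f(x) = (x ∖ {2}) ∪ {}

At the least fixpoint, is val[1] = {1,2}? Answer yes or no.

Trace (10 dequeues):
  [1] u=0 | in {} | out {2,3} | prev {3} | push {}
  [2] u=1 | in {3} | out {0,1,2} | prev {} | push {}
  [3] u=2 | in {} | out {} | ==
  [4] u=3 | in {2,3} | out {0,1,2,3} | prev {1,3} | push {}
  [5] u=4 | in {0,1,2,3} | out {0,2,3} | prev {3} | push {1}
  [6] u=5 | in {0,1,2,3} | out {0,1,3} | prev {} | push {0,2}
  [7] u=1 | in {0,2,3} | out {0,1,2} | ==
  [8] u=0 | in {0,1,3} | out {0,1,2,3} | prev {2,3} | push {3}
  [9] u=2 | in {0,1,3} | out {} | ==
  [10] u=3 | in {0,1,2,3} | out {0,1,2,3} | ==

Converged values:
  [0] {0,1,2,3}
  [1] {0,1,2}
  [2] {}
  [3] {0,1,2,3}
  [4] {0,2,3}
  [5] {0,1,3}

no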